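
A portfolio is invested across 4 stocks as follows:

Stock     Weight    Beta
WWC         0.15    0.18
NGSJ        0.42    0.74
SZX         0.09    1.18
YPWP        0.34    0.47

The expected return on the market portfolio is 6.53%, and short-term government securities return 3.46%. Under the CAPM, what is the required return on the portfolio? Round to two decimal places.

β_P = Σ w_i β_i = 0.15×0.18 + 0.42×0.74 + 0.09×1.18 + 0.34×0.47 = 0.6038
MRP = 6.53% − 3.46% = 3.07%
E(R_P) = R_f + β_P × MRP = 3.46% + 0.6038 × 3.07% = 5.31%

5.31%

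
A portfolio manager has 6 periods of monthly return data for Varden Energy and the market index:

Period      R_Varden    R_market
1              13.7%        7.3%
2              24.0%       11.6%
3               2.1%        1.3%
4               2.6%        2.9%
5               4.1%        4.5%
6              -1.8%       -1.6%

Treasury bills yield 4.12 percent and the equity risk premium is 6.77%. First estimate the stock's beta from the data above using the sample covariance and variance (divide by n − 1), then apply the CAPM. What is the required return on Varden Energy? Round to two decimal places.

Mean R_i = (13.7 + 24.0 + 2.1 + 2.6 + 4.1 − 1.8) / 6 = 7.4500%
Mean R_m = (7.3 + 11.6 + 1.3 + 2.9 + 4.5 − 1.6) / 6 = 4.3333%
Σ(R_i − R̄_i)(R_m − R̄_m) = 216.3100  ⇒  Cov = 216.3100 / 5 = 43.2620
Σ(R_m − R̄_m)² = 108.0933  ⇒  Var(R_m) = 108.0933 / 5 = 21.6187
β = Cov / Var(R_m) = 43.2620 / 21.6187 = 2.0011
E(R) = R_f + β × MRP = 4.12% + 2.0011 × 6.77% = 17.67%

17.67%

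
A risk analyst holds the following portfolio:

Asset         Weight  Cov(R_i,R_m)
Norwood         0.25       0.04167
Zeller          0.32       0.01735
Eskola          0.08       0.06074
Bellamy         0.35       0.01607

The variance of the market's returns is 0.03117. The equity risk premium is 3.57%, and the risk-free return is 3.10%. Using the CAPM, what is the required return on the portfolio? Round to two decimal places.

β_Norwood = 0.04167 / 0.03117 = 1.3369
β_Zeller = 0.01735 / 0.03117 = 0.5566
β_Eskola = 0.06074 / 0.03117 = 1.9487
β_Bellamy = 0.01607 / 0.03117 = 0.5156
β_P = Σ w_i β_i = 0.25×1.3369 + 0.32×0.5566 + 0.08×1.9487 + 0.35×0.5156 = 0.8487
E(R_P) = R_f + β_P × MRP = 3.10% + 0.8487 × 3.57% = 6.13%

6.13%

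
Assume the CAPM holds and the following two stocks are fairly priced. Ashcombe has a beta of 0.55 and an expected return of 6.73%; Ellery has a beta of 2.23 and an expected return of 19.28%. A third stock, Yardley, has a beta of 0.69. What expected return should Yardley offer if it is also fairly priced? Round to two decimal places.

7.78%

MRP (SML slope) = (19.28% − 6.73%) / (2.23 − 0.55) = 12.55% / 1.68 = 7.4702%
R_f (intercept) = 6.73% − 0.55 × 7.4702% = 2.6214%
E(R_Yardley) = R_f + β × MRP = 2.6214% + 0.69 × 7.4702% = 7.78%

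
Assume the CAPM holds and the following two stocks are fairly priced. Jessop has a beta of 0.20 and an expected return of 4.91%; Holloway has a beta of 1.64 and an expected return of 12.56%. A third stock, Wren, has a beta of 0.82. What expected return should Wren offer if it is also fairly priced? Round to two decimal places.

8.20%

MRP (SML slope) = (12.56% − 4.91%) / (1.64 − 0.20) = 7.65% / 1.44 = 5.3125%
R_f (intercept) = 4.91% − 0.20 × 5.3125% = 3.8475%
E(R_Wren) = R_f + β × MRP = 3.8475% + 0.82 × 5.3125% = 8.20%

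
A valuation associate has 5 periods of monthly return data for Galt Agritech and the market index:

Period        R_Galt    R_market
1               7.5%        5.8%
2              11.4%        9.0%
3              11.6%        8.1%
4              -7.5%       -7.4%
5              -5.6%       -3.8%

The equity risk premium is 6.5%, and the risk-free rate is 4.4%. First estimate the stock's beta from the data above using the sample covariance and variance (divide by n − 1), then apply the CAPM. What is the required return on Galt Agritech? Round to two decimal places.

12.48%

Mean R_i = (7.5 + 11.4 + 11.6 − 7.5 − 5.6) / 5 = 3.4800%
Mean R_m = (5.8 + 9.0 + 8.1 − 7.4 − 3.8) / 5 = 2.3400%
Σ(R_i − R̄_i)(R_m − R̄_m) = 276.1240  ⇒  Cov = 276.1240 / 4 = 69.0310
Σ(R_m − R̄_m)² = 222.0720  ⇒  Var(R_m) = 222.0720 / 4 = 55.5180
β = Cov / Var(R_m) = 69.0310 / 55.5180 = 1.2434
E(R) = R_f + β × MRP = 4.4% + 1.2434 × 6.5% = 12.48%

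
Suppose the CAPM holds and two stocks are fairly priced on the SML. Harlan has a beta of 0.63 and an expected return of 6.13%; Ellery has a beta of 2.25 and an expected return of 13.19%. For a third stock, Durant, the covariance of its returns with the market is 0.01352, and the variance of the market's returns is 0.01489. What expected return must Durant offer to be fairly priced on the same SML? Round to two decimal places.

7.34%

MRP = (13.19% − 6.13%) / (2.25 − 0.63) = 4.3580%
R_f = 6.13% − 0.63 × 4.3580% = 3.3845%
β_Durant = Cov / Var(R_m) = 0.01352 / 0.01489 = 0.9080
E(R_Durant) = R_f + β × MRP = 3.3845% + 0.9080 × 4.3580% = 7.34%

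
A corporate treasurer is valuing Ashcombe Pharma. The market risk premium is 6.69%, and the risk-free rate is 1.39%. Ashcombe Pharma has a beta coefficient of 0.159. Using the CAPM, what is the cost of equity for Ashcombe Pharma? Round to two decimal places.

E(R) = R_f + β × MRP = 1.39% + 0.159 × 6.69% = 2.45%

2.45%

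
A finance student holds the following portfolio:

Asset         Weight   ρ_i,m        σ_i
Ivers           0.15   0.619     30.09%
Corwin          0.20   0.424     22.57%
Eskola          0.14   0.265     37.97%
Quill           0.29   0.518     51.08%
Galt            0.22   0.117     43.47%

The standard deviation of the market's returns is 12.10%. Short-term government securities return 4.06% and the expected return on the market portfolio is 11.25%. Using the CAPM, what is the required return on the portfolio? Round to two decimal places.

β_Ivers = 0.619 × 30.09% / 12.10% = 1.5393
β_Corwin = 0.424 × 22.57% / 12.10% = 0.7909
β_Eskola = 0.265 × 37.97% / 12.10% = 0.8316
β_Quill = 0.518 × 51.08% / 12.10% = 2.1867
β_Galt = 0.117 × 43.47% / 12.10% = 0.4203
β_P = Σ w_i β_i = 0.15×1.5393 + 0.20×0.7909 + 0.14×0.8316 + 0.29×2.1867 + 0.22×0.4203 = 1.2321
MRP = 11.25% − 4.06% = 7.19%
E(R_P) = R_f + β_P × MRP = 4.06% + 1.2321 × 7.19% = 12.92%

12.92%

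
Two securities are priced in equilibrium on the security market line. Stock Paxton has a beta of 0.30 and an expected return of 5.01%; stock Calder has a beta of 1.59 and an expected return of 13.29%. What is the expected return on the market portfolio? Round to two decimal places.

Both satisfy E(R) = R_f + β·MRP, so the slope of the SML is
MRP = (13.29% − 5.01%) / (1.59 − 0.30) = 8.28% / 1.29 = 6.4186%
R_f = E(R_Paxton) − β_Paxton·MRP = 5.01% − 0.30 × 6.4186% = 3.0844%
E(R_m) = R_f + MRP = 3.0844% + 6.4186% = 9.50%

9.50%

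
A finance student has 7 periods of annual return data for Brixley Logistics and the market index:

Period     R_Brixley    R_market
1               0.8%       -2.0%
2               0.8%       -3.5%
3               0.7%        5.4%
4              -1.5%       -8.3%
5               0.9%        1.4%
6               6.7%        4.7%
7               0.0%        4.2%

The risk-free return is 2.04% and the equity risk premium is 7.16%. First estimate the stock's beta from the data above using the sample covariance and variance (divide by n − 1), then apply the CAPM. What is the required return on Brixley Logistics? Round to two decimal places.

3.99%

Mean R_i = (0.8 + 0.8 + 0.7 − 1.5 + 0.9 + 6.7 + 0.0) / 7 = 1.2000%
Mean R_m = (-2.0 − 3.5 + 5.4 − 8.3 + 1.4 + 4.7 + 4.2) / 7 = 0.2714%
Σ(R_i − R̄_i)(R_m − R̄_m) = 42.3000  ⇒  Cov = 42.3000 / 6 = 7.0500
Σ(R_m − R̄_m)² = 155.4743  ⇒  Var(R_m) = 155.4743 / 6 = 25.9124
β = Cov / Var(R_m) = 7.0500 / 25.9124 = 0.2721
E(R) = R_f + β × MRP = 2.04% + 0.2721 × 7.16% = 3.99%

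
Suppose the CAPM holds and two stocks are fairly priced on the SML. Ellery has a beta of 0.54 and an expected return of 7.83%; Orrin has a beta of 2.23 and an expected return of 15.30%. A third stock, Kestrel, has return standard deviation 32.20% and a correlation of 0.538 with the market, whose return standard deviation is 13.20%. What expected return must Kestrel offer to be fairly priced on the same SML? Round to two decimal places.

MRP = (15.30% − 7.83%) / (2.23 − 0.54) = 4.4201%
R_f = 7.83% − 0.54 × 4.4201% = 5.4431%
β_Kestrel = ρ·σ_i/σ_m = 0.538 × 32.20 / 13.20 = 1.3124
E(R_Kestrel) = R_f + β × MRP = 5.4431% + 1.3124 × 4.4201% = 11.24%

11.24%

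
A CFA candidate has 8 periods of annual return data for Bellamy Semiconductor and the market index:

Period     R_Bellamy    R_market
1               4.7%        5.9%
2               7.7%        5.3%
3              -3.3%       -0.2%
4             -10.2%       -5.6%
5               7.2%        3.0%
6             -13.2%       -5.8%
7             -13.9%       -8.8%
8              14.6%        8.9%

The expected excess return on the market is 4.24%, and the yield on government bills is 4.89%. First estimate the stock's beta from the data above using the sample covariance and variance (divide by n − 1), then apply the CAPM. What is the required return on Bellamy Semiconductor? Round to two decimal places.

11.83%

Mean R_i = (4.7 + 7.7 − 3.3 − 10.2 + 7.2 − 13.2 − 13.9 + 14.6) / 8 = -0.8000%
Mean R_m = (5.9 + 5.3 − 0.2 − 5.6 + 3.0 − 5.8 − 8.8 + 8.9) / 8 = 0.3375%
Σ(R_i − R̄_i)(R_m − R̄_m) = 478.9000  ⇒  Cov = 478.9000 / 7 = 68.4143
Σ(R_m − R̄_m)² = 292.6788  ⇒  Var(R_m) = 292.6788 / 7 = 41.8113
β = Cov / Var(R_m) = 68.4143 / 41.8113 = 1.6363
E(R) = R_f + β × MRP = 4.89% + 1.6363 × 4.24% = 11.83%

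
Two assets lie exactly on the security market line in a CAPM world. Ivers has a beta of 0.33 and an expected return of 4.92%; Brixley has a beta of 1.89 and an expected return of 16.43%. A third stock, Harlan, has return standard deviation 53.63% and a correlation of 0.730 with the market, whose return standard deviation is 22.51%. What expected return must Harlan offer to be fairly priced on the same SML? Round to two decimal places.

MRP = (16.43% − 4.92%) / (1.89 − 0.33) = 7.3782%
R_f = 4.92% − 0.33 × 7.3782% = 2.4852%
β_Harlan = ρ·σ_i/σ_m = 0.730 × 53.63 / 22.51 = 1.7392
E(R_Harlan) = R_f + β × MRP = 2.4852% + 1.7392 × 7.3782% = 15.32%

15.32%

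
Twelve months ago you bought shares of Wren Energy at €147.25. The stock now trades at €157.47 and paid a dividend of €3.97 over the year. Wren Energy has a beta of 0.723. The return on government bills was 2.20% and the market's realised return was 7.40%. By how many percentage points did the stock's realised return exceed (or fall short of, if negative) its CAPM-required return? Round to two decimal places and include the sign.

+3.68%

Realised HPR = (P1 + D1 − P0) / P0 = (157.47 + 3.97 − 147.25) / 147.25 = 14.19 / 147.25 = 9.6367%
MRP = 7.40% − 2.20% = 5.20%
CAPM required = R_f + β·MRP = 2.20% + 0.723 × 5.20% = 5.95960%
α = realised − required = 9.6367% − 5.95960% = +3.68%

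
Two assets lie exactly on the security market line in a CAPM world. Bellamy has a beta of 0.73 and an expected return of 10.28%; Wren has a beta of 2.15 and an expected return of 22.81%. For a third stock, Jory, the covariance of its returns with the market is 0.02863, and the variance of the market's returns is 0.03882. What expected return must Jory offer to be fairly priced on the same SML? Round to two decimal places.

MRP = (22.81% − 10.28%) / (2.15 − 0.73) = 8.8239%
R_f = 10.28% − 0.73 × 8.8239% = 3.8386%
β_Jory = Cov / Var(R_m) = 0.02863 / 0.03882 = 0.7375
E(R_Jory) = R_f + β × MRP = 3.8386% + 0.7375 × 8.8239% = 10.35%

10.35%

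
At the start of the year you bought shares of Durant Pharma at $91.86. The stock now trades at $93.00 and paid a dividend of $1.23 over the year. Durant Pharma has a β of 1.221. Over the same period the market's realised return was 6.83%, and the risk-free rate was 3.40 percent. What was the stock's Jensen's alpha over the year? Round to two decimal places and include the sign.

-5.01%

Realised HPR = (P1 + D1 − P0) / P0 = (93.00 + 1.23 − 91.86) / 91.86 = 2.37 / 91.86 = 2.5800%
MRP = 6.83% − 3.40% = 3.43%
CAPM required = R_f + β·MRP = 3.40% + 1.221 × 3.43% = 7.58803%
α = realised − required = 2.5800% − 7.58803% = -5.01%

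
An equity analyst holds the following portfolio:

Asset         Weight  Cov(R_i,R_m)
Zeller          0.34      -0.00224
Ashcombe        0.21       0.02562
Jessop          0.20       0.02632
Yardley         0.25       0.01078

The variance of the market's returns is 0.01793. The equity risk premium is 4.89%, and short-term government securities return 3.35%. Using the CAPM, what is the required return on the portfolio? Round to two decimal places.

β_Zeller = -0.00224 / 0.01793 = -0.1249
β_Ashcombe = 0.02562 / 0.01793 = 1.4289
β_Jessop = 0.02632 / 0.01793 = 1.4679
β_Yardley = 0.01078 / 0.01793 = 0.6012
β_P = Σ w_i β_i = 0.34×-0.1249 + 0.21×1.4289 + 0.20×1.4679 + 0.25×0.6012 = 0.7015
E(R_P) = R_f + β_P × MRP = 3.35% + 0.7015 × 4.89% = 6.78%

6.78%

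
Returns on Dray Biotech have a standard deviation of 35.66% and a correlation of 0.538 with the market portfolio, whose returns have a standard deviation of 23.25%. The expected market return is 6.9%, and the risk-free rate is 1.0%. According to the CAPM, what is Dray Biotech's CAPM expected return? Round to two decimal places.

5.87%

β = ρ × σ_i / σ_m = 0.538 × 35.66% / 23.25% = 0.8252
MRP = 6.9% − 1.0% = 5.90%
E(R) = 1.0% + 0.8252 × 5.9% = 5.87%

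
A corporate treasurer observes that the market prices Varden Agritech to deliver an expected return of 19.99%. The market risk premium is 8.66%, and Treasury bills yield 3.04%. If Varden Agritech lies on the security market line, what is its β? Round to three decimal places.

1.957

β = (E(R) − R_f) / MRP = (19.99% − 3.04%) / 8.66% = 16.95% / 8.66% = 1.957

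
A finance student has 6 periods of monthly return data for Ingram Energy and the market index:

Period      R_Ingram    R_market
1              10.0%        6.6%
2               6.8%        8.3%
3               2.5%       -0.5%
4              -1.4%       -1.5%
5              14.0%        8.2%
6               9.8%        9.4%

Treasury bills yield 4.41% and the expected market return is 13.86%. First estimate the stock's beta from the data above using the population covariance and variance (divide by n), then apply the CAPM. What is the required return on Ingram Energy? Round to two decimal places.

Mean R_i = (10.0 + 6.8 + 2.5 − 1.4 + 14.0 + 9.8) / 6 = 6.9500%
Mean R_m = (6.6 + 8.3 − 0.5 − 1.5 + 8.2 + 9.4) / 6 = 5.0833%
Σ(R_i − R̄_i)(R_m − R̄_m) = 118.2350  ⇒  Cov = 118.2350 / 6 = 19.7058
Σ(R_m − R̄_m)² = 115.5083  ⇒  Var(R_m) = 115.5083 / 6 = 19.2514
β = Cov / Var(R_m) = 19.7058 / 19.2514 = 1.0236
MRP = 13.86% − 4.41% = 9.45%
E(R) = R_f + β × MRP = 4.41% + 1.0236 × 9.45% = 14.08%

14.08%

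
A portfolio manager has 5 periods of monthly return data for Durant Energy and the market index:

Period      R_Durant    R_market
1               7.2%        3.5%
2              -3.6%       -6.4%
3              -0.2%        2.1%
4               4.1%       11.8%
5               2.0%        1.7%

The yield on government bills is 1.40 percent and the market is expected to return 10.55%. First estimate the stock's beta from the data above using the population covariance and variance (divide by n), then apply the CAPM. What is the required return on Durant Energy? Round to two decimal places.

Mean R_i = (7.2 − 3.6 − 0.2 + 4.1 + 2.0) / 5 = 1.9000%
Mean R_m = (3.5 − 6.4 + 2.1 + 11.8 + 1.7) / 5 = 2.5400%
Σ(R_i − R̄_i)(R_m − R̄_m) = 75.4700  ⇒  Cov = 75.4700 / 5 = 15.0940
Σ(R_m − R̄_m)² = 167.4920  ⇒  Var(R_m) = 167.4920 / 5 = 33.4984
β = Cov / Var(R_m) = 15.0940 / 33.4984 = 0.4506
MRP = 10.55% − 1.40% = 9.15%
E(R) = R_f + β × MRP = 1.40% + 0.4506 × 9.15% = 5.52%

5.52%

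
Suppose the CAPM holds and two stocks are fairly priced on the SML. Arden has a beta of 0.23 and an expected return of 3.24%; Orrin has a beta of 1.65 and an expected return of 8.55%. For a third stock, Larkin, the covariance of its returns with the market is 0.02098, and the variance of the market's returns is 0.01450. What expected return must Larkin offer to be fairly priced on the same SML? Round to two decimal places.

7.79%

MRP = (8.55% − 3.24%) / (1.65 − 0.23) = 3.7394%
R_f = 3.24% − 0.23 × 3.7394% = 2.3799%
β_Larkin = Cov / Var(R_m) = 0.02098 / 0.01450 = 1.4469
E(R_Larkin) = R_f + β × MRP = 2.3799% + 1.4469 × 3.7394% = 7.79%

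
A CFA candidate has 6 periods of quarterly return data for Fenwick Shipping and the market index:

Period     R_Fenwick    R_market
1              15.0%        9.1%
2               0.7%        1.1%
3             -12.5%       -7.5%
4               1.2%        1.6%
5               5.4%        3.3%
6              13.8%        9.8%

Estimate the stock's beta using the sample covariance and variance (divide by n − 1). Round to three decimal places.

Mean R_i = (15.0 + 0.7 − 12.5 + 1.2 + 5.4 + 13.8) / 6 = 3.9333%
Mean R_m = (9.1 + 1.1 − 7.5 + 1.6 + 3.3 + 9.8) / 6 = 2.9000%
Σ(R_i − R̄_i)(R_m − R̄_m) = 317.5600  ⇒  Cov = 317.5600 / 5 = 63.5120
Σ(R_m − R̄_m)² = 199.3000  ⇒  Var(R_m) = 199.3000 / 5 = 39.8600
β = Cov / Var(R_m) = 63.5120 / 39.8600 = 1.5934

1.593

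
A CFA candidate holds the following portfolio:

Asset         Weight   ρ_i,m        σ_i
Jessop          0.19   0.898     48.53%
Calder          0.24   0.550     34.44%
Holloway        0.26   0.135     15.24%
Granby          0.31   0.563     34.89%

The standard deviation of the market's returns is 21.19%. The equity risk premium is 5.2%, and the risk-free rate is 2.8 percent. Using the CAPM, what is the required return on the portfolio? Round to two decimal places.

7.57%

β_Jessop = 0.898 × 48.53% / 21.19% = 2.0566
β_Calder = 0.550 × 34.44% / 21.19% = 0.8939
β_Holloway = 0.135 × 15.24% / 21.19% = 0.0971
β_Granby = 0.563 × 34.89% / 21.19% = 0.9270
β_P = Σ w_i β_i = 0.19×2.0566 + 0.24×0.8939 + 0.26×0.0971 + 0.31×0.9270 = 0.9179
E(R_P) = R_f + β_P × MRP = 2.8% + 0.9179 × 5.2% = 7.57%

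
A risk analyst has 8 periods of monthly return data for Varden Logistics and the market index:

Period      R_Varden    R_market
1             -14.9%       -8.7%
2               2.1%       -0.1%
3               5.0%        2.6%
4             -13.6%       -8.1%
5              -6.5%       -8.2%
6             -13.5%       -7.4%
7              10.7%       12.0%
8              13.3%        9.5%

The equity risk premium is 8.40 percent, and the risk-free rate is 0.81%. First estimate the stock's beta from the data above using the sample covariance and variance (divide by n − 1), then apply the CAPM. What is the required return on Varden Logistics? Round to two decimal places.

Mean R_i = (-14.9 + 2.1 + 5.0 − 13.6 − 6.5 − 13.5 + 10.7 + 13.3) / 8 = -2.1750%
Mean R_m = (-8.7 − 0.1 + 2.6 − 8.1 − 8.2 − 7.4 + 12.0 + 9.5) / 8 = -1.0500%
Σ(R_i − R̄_i)(R_m − R̄_m) = 642.2600  ⇒  Cov = 642.2600 / 7 = 91.7514
Σ(R_m − R̄_m)² = 495.5000  ⇒  Var(R_m) = 495.5000 / 7 = 70.7857
β = Cov / Var(R_m) = 91.7514 / 70.7857 = 1.2962
E(R) = R_f + β × MRP = 0.81% + 1.2962 × 8.40% = 11.70%

11.70%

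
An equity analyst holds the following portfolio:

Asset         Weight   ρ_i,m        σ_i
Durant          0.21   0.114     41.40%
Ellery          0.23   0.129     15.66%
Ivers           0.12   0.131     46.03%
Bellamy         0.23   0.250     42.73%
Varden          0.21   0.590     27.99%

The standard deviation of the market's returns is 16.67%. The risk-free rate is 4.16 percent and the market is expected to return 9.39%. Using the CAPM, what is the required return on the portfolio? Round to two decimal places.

6.70%

β_Durant = 0.114 × 41.40% / 16.67% = 0.2831
β_Ellery = 0.129 × 15.66% / 16.67% = 0.1212
β_Ivers = 0.131 × 46.03% / 16.67% = 0.3617
β_Bellamy = 0.250 × 42.73% / 16.67% = 0.6408
β_Varden = 0.590 × 27.99% / 16.67% = 0.9906
β_P = Σ w_i β_i = 0.21×0.2831 + 0.23×0.1212 + 0.12×0.3617 + 0.23×0.6408 + 0.21×0.9906 = 0.4861
MRP = 9.39% − 4.16% = 5.23%
E(R_P) = R_f + β_P × MRP = 4.16% + 0.4861 × 5.23% = 6.70%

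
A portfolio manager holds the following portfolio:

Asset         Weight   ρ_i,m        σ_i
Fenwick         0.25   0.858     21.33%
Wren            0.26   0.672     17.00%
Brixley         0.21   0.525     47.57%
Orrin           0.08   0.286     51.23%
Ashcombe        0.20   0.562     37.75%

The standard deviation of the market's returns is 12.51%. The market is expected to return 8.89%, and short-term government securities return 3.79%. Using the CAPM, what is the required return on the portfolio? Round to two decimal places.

11.21%

β_Fenwick = 0.858 × 21.33% / 12.51% = 1.4629
β_Wren = 0.672 × 17.00% / 12.51% = 0.9132
β_Brixley = 0.525 × 47.57% / 12.51% = 1.9963
β_Orrin = 0.286 × 51.23% / 12.51% = 1.1712
β_Ashcombe = 0.562 × 37.75% / 12.51% = 1.6959
β_P = Σ w_i β_i = 0.25×1.4629 + 0.26×0.9132 + 0.21×1.9963 + 0.08×1.1712 + 0.20×1.6959 = 1.4553
MRP = 8.89% − 3.79% = 5.10%
E(R_P) = R_f + β_P × MRP = 3.79% + 1.4553 × 5.10% = 11.21%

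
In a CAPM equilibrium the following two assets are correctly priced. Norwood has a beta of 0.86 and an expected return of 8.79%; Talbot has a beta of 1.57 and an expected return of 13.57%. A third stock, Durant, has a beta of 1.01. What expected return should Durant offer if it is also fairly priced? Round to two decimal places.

MRP (SML slope) = (13.57% − 8.79%) / (1.57 − 0.86) = 4.78% / 0.71 = 6.7324%
R_f (intercept) = 8.79% − 0.86 × 6.7324% = 3.0001%
E(R_Durant) = R_f + β × MRP = 3.0001% + 1.01 × 6.7324% = 9.80%

9.80%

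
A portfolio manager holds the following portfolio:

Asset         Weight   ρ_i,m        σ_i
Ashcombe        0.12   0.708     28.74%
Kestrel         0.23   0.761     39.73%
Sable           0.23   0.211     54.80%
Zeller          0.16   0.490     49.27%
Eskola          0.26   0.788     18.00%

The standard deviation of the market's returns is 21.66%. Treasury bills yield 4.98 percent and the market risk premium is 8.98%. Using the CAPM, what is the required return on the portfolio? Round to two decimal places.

β_Ashcombe = 0.708 × 28.74% / 21.66% = 0.9394
β_Kestrel = 0.761 × 39.73% / 21.66% = 1.3959
β_Sable = 0.211 × 54.80% / 21.66% = 0.5338
β_Zeller = 0.490 × 49.27% / 21.66% = 1.1146
β_Eskola = 0.788 × 18.00% / 21.66% = 0.6548
β_P = Σ w_i β_i = 0.12×0.9394 + 0.23×1.3959 + 0.23×0.5338 + 0.16×1.1146 + 0.26×0.6548 = 0.9051
E(R_P) = R_f + β_P × MRP = 4.98% + 0.9051 × 8.98% = 13.11%

13.11%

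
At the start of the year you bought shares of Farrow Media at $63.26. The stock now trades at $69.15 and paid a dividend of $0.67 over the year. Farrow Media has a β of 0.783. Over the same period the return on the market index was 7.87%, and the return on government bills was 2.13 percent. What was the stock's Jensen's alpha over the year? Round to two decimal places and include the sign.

Realised HPR = (P1 + D1 − P0) / P0 = (69.15 + 0.67 − 63.26) / 63.26 = 6.56 / 63.26 = 10.3699%
MRP = 7.87% − 2.13% = 5.74%
CAPM required = R_f + β·MRP = 2.13% + 0.783 × 5.74% = 6.62442%
α = realised − required = 10.3699% − 6.62442% = +3.75%

+3.75%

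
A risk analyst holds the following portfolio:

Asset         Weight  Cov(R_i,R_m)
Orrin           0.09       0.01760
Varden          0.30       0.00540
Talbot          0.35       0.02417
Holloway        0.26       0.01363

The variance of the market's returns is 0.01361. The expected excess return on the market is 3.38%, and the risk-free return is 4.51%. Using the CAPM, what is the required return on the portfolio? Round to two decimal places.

β_Orrin = 0.01760 / 0.01361 = 1.2932
β_Varden = 0.00540 / 0.01361 = 0.3968
β_Talbot = 0.02417 / 0.01361 = 1.7759
β_Holloway = 0.01363 / 0.01361 = 1.0015
β_P = Σ w_i β_i = 0.09×1.2932 + 0.30×0.3968 + 0.35×1.7759 + 0.26×1.0015 = 1.1174
E(R_P) = R_f + β_P × MRP = 4.51% + 1.1174 × 3.38% = 8.29%

8.29%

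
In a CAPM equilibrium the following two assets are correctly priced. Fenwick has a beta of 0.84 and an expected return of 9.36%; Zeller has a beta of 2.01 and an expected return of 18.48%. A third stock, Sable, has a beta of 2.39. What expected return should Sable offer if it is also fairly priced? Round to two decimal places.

21.44%

MRP (SML slope) = (18.48% − 9.36%) / (2.01 − 0.84) = 9.12% / 1.17 = 7.7949%
R_f (intercept) = 9.36% − 0.84 × 7.7949% = 2.8123%
E(R_Sable) = R_f + β × MRP = 2.8123% + 2.39 × 7.7949% = 21.44%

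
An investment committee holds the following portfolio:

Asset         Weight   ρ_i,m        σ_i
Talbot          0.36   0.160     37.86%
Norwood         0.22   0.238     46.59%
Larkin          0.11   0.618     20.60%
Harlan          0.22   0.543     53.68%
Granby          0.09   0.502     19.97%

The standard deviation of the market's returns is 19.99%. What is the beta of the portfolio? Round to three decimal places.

β_Talbot = 0.160 × 37.86% / 19.99% = 0.3030
β_Norwood = 0.238 × 46.59% / 19.99% = 0.5547
β_Larkin = 0.618 × 20.60% / 19.99% = 0.6369
β_Harlan = 0.543 × 53.68% / 19.99% = 1.4581
β_Granby = 0.502 × 19.97% / 19.99% = 0.5015
β_P = Σ w_i β_i = 0.36×0.3030 + 0.22×0.5547 + 0.11×0.6369 + 0.22×1.4581 + 0.09×0.5015 = 0.6671

0.667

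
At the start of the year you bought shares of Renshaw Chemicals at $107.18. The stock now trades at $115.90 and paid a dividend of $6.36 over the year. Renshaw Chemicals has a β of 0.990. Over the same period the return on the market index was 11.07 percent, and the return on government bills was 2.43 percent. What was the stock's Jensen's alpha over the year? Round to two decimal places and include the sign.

Realised HPR = (P1 + D1 − P0) / P0 = (115.90 + 6.36 − 107.18) / 107.18 = 15.08 / 107.18 = 14.0698%
MRP = 11.07% − 2.43% = 8.64%
CAPM required = R_f + β·MRP = 2.43% + 0.990 × 8.64% = 10.98360%
α = realised − required = 14.0698% − 10.98360% = +3.09%

+3.09%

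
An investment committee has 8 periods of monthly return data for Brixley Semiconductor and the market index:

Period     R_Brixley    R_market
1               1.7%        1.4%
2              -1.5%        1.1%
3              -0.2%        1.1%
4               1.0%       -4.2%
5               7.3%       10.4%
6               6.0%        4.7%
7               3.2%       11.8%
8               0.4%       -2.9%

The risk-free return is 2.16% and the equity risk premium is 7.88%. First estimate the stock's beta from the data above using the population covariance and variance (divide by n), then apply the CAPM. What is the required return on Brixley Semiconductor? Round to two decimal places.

Mean R_i = (1.7 − 1.5 − 0.2 + 1.0 + 7.3 + 6.0 + 3.2 + 0.4) / 8 = 2.2375%
Mean R_m = (1.4 + 1.1 + 1.1 − 4.2 + 10.4 + 4.7 + 11.8 − 2.9) / 8 = 2.9250%
Σ(R_i − R̄_i)(R_m − R̄_m) = 84.6725  ⇒  Cov = 84.6725 / 8 = 10.5841
Σ(R_m − R̄_m)² = 231.4750  ⇒  Var(R_m) = 231.4750 / 8 = 28.9344
β = Cov / Var(R_m) = 10.5841 / 28.9344 = 0.3658
E(R) = R_f + β × MRP = 2.16% + 0.3658 × 7.88% = 5.04%

5.04%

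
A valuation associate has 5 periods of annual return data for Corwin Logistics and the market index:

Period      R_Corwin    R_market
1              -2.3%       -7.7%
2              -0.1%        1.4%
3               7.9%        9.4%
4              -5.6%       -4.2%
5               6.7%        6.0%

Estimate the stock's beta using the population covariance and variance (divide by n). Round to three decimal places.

Mean R_i = (-2.3 − 0.1 + 7.9 − 5.6 + 6.7) / 5 = 1.3200%
Mean R_m = (-7.7 + 1.4 + 9.4 − 4.2 + 6.0) / 5 = 0.9800%
Σ(R_i − R̄_i)(R_m − R̄_m) = 149.0820  ⇒  Cov = 149.0820 / 5 = 29.8164
Σ(R_m − R̄_m)² = 198.4480  ⇒  Var(R_m) = 198.4480 / 5 = 39.6896
β = Cov / Var(R_m) = 29.8164 / 39.6896 = 0.7512

0.751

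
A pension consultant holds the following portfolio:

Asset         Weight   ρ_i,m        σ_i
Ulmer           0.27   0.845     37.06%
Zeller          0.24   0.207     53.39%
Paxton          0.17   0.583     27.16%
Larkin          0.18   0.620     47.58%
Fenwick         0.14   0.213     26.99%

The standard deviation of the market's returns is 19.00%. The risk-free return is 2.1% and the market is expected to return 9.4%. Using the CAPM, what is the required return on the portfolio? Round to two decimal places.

9.75%

β_Ulmer = 0.845 × 37.06% / 19.00% = 1.6482
β_Zeller = 0.207 × 53.39% / 19.00% = 0.5817
β_Paxton = 0.583 × 27.16% / 19.00% = 0.8334
β_Larkin = 0.620 × 47.58% / 19.00% = 1.5526
β_Fenwick = 0.213 × 26.99% / 19.00% = 0.3026
β_P = Σ w_i β_i = 0.27×1.6482 + 0.24×0.5817 + 0.17×0.8334 + 0.18×1.5526 + 0.14×0.3026 = 1.0481
MRP = 9.4% − 2.1% = 7.30%
E(R_P) = R_f + β_P × MRP = 2.1% + 1.0481 × 7.3% = 9.75%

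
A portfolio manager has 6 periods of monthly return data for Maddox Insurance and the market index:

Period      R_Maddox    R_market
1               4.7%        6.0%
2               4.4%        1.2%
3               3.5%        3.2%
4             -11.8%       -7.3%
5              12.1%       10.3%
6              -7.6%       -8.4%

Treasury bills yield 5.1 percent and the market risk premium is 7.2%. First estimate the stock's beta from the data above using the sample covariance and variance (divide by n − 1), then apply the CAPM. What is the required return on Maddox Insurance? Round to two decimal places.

Mean R_i = (4.7 + 4.4 + 3.5 − 11.8 + 12.1 − 7.6) / 6 = 0.8833%
Mean R_m = (6.0 + 1.2 + 3.2 − 7.3 + 10.3 − 8.4) / 6 = 0.8333%
Σ(R_i − R̄_i)(R_m − R̄_m) = 314.8733  ⇒  Cov = 314.8733 / 5 = 62.9747
Σ(R_m − R̄_m)² = 273.4533  ⇒  Var(R_m) = 273.4533 / 5 = 54.6907
β = Cov / Var(R_m) = 62.9747 / 54.6907 = 1.1515
E(R) = R_f + β × MRP = 5.1% + 1.1515 × 7.2% = 13.39%

13.39%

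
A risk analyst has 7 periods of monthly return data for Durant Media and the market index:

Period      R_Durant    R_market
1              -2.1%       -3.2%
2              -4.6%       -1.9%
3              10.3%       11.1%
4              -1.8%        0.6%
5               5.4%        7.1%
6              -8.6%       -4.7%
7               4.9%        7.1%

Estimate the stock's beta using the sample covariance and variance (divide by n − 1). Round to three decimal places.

Mean R_i = (-2.1 − 4.6 + 10.3 − 1.8 + 5.4 − 8.6 + 4.9) / 7 = 0.5000%
Mean R_m = (-3.2 − 1.9 + 11.1 + 0.6 + 7.1 − 4.7 + 7.1) / 7 = 2.3000%
Σ(R_i − R̄_i)(R_m − R̄_m) = 234.2100  ⇒  Cov = 234.2100 / 6 = 39.0350
Σ(R_m − R̄_m)² = 223.3000  ⇒  Var(R_m) = 223.3000 / 6 = 37.2167
β = Cov / Var(R_m) = 39.0350 / 37.2167 = 1.0489

1.049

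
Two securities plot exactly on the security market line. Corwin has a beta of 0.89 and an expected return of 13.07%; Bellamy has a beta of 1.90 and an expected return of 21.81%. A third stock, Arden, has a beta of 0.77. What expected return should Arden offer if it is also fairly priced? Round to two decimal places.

12.03%

MRP (SML slope) = (21.81% − 13.07%) / (1.90 − 0.89) = 8.74% / 1.01 = 8.6535%
R_f (intercept) = 13.07% − 0.89 × 8.6535% = 5.3684%
E(R_Arden) = R_f + β × MRP = 5.3684% + 0.77 × 8.6535% = 12.03%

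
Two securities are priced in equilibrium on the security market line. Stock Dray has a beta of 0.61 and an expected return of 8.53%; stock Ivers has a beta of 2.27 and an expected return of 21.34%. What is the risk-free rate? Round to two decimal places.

Both satisfy E(R) = R_f + β·MRP, so the slope of the SML is
MRP = (21.34% − 8.53%) / (2.27 − 0.61) = 12.81% / 1.66 = 7.7169%
R_f = E(R_Dray) − β_Dray·MRP = 8.53% − 0.61 × 7.7169% = 3.8227%

3.82%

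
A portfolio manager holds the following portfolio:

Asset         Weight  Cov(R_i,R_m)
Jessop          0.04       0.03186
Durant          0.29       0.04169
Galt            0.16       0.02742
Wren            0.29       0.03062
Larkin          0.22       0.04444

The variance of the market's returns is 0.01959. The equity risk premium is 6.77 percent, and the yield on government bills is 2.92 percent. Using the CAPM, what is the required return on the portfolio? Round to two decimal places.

β_Jessop = 0.03186 / 0.01959 = 1.6263
β_Durant = 0.04169 / 0.01959 = 2.1281
β_Galt = 0.02742 / 0.01959 = 1.3997
β_Wren = 0.03062 / 0.01959 = 1.5630
β_Larkin = 0.04444 / 0.01959 = 2.2685
β_P = Σ w_i β_i = 0.04×1.6263 + 0.29×2.1281 + 0.16×1.3997 + 0.29×1.5630 + 0.22×2.2685 = 1.8585
E(R_P) = R_f + β_P × MRP = 2.92% + 1.8585 × 6.77% = 15.50%

15.50%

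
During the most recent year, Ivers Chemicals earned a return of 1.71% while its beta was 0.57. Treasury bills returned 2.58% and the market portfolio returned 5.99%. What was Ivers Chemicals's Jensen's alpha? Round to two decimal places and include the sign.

Market excess return = 5.99% − 2.58% = 3.41%
CAPM benchmark = R_f + β(R_m − R_f) = 2.58% + 0.57 × 3.41% = 4.5237%
α = actual − benchmark = 1.71% − 4.5237% = -2.81%

-2.81%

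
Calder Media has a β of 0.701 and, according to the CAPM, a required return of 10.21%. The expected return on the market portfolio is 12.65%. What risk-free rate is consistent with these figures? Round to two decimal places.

E(R) = R_f + β(E(R_m) − R_f) = R_f(1 − β) + β·E(R_m)
10.21% = R_f × (1 − 0.701) + 0.701 × 12.65%
10.21% = R_f × 0.299 + 8.86765%
R_f = (10.21% − 8.86765%) / 0.299 = 4.49%

4.49%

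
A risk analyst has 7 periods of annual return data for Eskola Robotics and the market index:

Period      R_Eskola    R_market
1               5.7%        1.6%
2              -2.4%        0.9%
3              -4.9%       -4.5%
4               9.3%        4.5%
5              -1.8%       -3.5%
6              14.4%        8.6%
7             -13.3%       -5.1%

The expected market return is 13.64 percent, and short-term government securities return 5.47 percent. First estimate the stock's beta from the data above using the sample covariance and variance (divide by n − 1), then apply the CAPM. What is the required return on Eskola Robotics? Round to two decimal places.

Mean R_i = (5.7 − 2.4 − 4.9 + 9.3 − 1.8 + 14.4 − 13.3) / 7 = 1.0000%
Mean R_m = (1.6 + 0.9 − 4.5 + 4.5 − 3.5 + 8.6 − 5.1) / 7 = 0.3571%
Σ(R_i − R̄_i)(R_m − R̄_m) = 266.3300  ⇒  Cov = 266.3300 / 6 = 44.3883
Σ(R_m − R̄_m)² = 155.1971  ⇒  Var(R_m) = 155.1971 / 6 = 25.8662
β = Cov / Var(R_m) = 44.3883 / 25.8662 = 1.7161
MRP = 13.64% − 5.47% = 8.17%
E(R) = R_f + β × MRP = 5.47% + 1.7161 × 8.17% = 19.49%

19.49%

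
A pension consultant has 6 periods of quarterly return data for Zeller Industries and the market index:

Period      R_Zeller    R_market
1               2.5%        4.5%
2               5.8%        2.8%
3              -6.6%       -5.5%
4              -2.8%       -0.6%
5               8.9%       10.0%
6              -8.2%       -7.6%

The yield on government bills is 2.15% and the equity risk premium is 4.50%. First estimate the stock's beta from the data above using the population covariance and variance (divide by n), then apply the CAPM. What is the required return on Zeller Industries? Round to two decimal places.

Mean R_i = (2.5 + 5.8 − 6.6 − 2.8 + 8.9 − 8.2) / 6 = -0.0667%
Mean R_m = (4.5 + 2.8 − 5.5 − 0.6 + 10.0 − 7.6) / 6 = 0.6000%
Σ(R_i − R̄_i)(R_m − R̄_m) = 217.0300  ⇒  Cov = 217.0300 / 6 = 36.1717
Σ(R_m − R̄_m)² = 214.3000  ⇒  Var(R_m) = 214.3000 / 6 = 35.7167
β = Cov / Var(R_m) = 36.1717 / 35.7167 = 1.0127
E(R) = R_f + β × MRP = 2.15% + 1.0127 × 4.50% = 6.71%

6.71%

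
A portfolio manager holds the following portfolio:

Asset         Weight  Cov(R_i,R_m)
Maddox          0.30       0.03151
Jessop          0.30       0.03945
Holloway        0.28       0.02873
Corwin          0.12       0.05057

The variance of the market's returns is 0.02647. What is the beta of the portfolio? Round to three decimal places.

1.337

β_Maddox = 0.03151 / 0.02647 = 1.1904
β_Jessop = 0.03945 / 0.02647 = 1.4904
β_Holloway = 0.02873 / 0.02647 = 1.0854
β_Corwin = 0.05057 / 0.02647 = 1.9105
β_P = Σ w_i β_i = 0.30×1.1904 + 0.30×1.4904 + 0.28×1.0854 + 0.12×1.9105 = 1.3374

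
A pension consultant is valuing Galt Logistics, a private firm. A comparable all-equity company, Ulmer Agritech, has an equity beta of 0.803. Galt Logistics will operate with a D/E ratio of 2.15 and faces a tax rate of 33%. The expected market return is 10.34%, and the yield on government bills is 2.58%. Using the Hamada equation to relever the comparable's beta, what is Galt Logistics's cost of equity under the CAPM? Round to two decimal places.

17.79%

β_L = β_U × [1 + (1 − t)(D/E)] = 0.803 × [1 + (1 − 0.33) × 2.15]
    = 0.803 × [1 + 0.67 × 2.15] = 0.803 × 2.4405 = 1.9597
MRP = 10.34% − 2.58% = 7.76%
E(R) = R_f + β_L × MRP = 2.58% + 1.9597 × 7.76% = 17.79%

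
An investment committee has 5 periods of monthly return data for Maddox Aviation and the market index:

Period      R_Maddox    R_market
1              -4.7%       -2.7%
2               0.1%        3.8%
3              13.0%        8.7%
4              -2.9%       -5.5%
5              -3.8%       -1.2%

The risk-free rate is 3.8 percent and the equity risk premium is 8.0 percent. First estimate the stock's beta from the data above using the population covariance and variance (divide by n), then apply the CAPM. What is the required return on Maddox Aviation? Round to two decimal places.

12.96%

Mean R_i = (-4.7 + 0.1 + 13.0 − 2.9 − 3.8) / 5 = 0.3400%
Mean R_m = (-2.7 + 3.8 + 8.7 − 5.5 − 1.2) / 5 = 0.6200%
Σ(R_i − R̄_i)(R_m − R̄_m) = 145.6260  ⇒  Cov = 145.6260 / 5 = 29.1252
Σ(R_m − R̄_m)² = 127.1880  ⇒  Var(R_m) = 127.1880 / 5 = 25.4376
β = Cov / Var(R_m) = 29.1252 / 25.4376 = 1.1450
E(R) = R_f + β × MRP = 3.8% + 1.1450 × 8.0% = 12.96%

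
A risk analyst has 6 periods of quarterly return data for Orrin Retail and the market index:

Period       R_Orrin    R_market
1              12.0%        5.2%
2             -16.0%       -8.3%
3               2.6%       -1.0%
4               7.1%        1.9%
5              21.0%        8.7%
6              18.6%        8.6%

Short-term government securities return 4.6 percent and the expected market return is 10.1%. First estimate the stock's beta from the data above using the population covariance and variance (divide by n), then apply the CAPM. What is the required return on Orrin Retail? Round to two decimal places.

Mean R_i = (12.0 − 16.0 + 2.6 + 7.1 + 21.0 + 18.6) / 6 = 7.5500%
Mean R_m = (5.2 − 8.3 − 1.0 + 1.9 + 8.7 + 8.6) / 6 = 2.5167%
Σ(R_i − R̄_i)(R_m − R̄_m) = 434.7450  ⇒  Cov = 434.7450 / 6 = 72.4575
Σ(R_m − R̄_m)² = 212.1883  ⇒  Var(R_m) = 212.1883 / 6 = 35.3647
β = Cov / Var(R_m) = 72.4575 / 35.3647 = 2.0489
MRP = 10.1% − 4.6% = 5.50%
E(R) = R_f + β × MRP = 4.6% + 2.0489 × 5.5% = 15.87%

15.87%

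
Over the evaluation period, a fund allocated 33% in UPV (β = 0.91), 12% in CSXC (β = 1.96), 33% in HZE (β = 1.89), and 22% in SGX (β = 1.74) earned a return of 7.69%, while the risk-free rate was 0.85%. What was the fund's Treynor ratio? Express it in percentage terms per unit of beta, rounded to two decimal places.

4.44%

β_P = 0.33×0.91 + 0.12×1.96 + 0.33×1.89 + 0.22×1.74 = 1.5420
Treynor = (R_P − R_f) / β_P = (7.69% − 0.85%) / 1.5420 = 6.84% / 1.5420 = 4.44%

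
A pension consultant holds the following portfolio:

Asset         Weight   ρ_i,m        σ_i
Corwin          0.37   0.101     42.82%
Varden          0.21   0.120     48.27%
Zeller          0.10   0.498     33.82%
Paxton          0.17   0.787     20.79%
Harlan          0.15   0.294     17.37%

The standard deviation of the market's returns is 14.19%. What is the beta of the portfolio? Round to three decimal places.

β_Corwin = 0.101 × 42.82% / 14.19% = 0.3048
β_Varden = 0.120 × 48.27% / 14.19% = 0.4082
β_Zeller = 0.498 × 33.82% / 14.19% = 1.1869
β_Paxton = 0.787 × 20.79% / 14.19% = 1.1530
β_Harlan = 0.294 × 17.37% / 14.19% = 0.3599
β_P = Σ w_i β_i = 0.37×0.3048 + 0.21×0.4082 + 0.10×1.1869 + 0.17×1.1530 + 0.15×0.3599 = 0.5672

0.567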